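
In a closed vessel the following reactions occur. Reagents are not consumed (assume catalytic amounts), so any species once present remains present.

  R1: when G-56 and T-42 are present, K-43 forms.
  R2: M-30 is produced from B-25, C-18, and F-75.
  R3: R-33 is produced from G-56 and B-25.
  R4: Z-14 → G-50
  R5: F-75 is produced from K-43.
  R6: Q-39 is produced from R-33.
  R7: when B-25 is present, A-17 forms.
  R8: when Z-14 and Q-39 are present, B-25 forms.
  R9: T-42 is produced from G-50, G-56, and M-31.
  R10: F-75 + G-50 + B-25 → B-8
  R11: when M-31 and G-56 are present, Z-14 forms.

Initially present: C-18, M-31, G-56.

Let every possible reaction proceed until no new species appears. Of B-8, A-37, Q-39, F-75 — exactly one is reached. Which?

M-31 and G-56 present → Z-14 forms (R11).
Z-14 present → G-50 forms (R4).
G-50, G-56, and M-31 present → T-42 forms (R9).
G-56 and T-42 present → K-43 forms (R1).
K-43 present → F-75 forms (R5).
No rule produces A-37, and it is not given. Q-39 would need R-33 (R6), but R-33 never forms. B-8 would need F-75, G-50, and B-25 (R10), but B-25 never forms.

F-75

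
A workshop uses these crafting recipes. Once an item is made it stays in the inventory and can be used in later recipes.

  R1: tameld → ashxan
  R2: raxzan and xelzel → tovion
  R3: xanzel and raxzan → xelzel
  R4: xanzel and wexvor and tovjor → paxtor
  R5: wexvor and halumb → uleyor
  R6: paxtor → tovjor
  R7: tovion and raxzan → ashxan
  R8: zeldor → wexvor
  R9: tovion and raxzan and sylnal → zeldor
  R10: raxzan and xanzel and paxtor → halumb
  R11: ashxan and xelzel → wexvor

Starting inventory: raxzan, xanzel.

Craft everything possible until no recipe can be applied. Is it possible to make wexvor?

Yes

xanzel and raxzan → xelzel (R3).
Using R2, raxzan and xelzel make tovion.
Using R7, tovion and raxzan make ashxan.
ashxan and xelzel → wexvor (R11).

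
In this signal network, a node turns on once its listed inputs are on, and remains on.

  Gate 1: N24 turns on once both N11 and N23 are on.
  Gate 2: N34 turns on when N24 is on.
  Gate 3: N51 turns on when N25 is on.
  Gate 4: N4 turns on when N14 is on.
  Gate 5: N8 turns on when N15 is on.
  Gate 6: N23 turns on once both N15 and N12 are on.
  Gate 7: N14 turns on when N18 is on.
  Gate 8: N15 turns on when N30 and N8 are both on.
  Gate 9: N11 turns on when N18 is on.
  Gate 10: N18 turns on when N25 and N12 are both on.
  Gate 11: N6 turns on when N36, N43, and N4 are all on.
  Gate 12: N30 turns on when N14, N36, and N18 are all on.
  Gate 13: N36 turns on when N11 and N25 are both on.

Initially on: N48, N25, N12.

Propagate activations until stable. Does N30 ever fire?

Yes

Gate 10: N25 and N12 on → N18 on.
Gate 9: N18 on → N11 on.
N18 is on, so N14 turns on (Gate 7).
N11 and N25 are on, so N36 turns on (Gate 13).
N14, N36, and N18 are on, so N30 turns on (Gate 12).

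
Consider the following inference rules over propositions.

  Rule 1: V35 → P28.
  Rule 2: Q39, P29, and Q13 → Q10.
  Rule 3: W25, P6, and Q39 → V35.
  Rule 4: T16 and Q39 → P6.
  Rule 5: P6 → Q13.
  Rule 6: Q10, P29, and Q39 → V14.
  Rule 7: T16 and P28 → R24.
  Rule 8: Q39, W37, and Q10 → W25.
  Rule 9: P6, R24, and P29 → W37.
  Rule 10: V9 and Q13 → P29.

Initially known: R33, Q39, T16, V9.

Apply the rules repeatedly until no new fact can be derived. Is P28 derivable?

P28 would need V35 (Rule 1), but V35 is never established.

No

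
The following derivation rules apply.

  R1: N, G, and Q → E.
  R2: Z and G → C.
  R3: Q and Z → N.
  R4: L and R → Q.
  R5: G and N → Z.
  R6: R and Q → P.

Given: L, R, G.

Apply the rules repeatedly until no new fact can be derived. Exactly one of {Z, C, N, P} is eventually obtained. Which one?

From L and R, R4 gives Q.
R and Q hold, so P follows (R6).
Z would need G and N (R5), but N is never established. C would need Z and G (R2), but Z is never established. N would need Q and Z (R3), but Z is never established.

P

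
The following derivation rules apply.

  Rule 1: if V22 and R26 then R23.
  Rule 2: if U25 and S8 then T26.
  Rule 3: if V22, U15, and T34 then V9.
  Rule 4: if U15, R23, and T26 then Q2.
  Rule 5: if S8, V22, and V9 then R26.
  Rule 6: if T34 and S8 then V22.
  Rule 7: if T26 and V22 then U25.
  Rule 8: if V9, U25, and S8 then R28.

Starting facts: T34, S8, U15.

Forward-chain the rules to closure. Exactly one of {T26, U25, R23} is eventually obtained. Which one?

T34 and S8 hold, so V22 follows (Rule 6).
V22, U15, and T34 hold, so V9 follows (Rule 3).
From S8, V22, and V9, Rule 5 gives R26.
V22 and R26 hold, so R23 follows (Rule 1).
T26 would need U25 and S8 (Rule 2), but U25 is never established. U25 would need T26 and V22 (Rule 7), but T26 is never established.

R23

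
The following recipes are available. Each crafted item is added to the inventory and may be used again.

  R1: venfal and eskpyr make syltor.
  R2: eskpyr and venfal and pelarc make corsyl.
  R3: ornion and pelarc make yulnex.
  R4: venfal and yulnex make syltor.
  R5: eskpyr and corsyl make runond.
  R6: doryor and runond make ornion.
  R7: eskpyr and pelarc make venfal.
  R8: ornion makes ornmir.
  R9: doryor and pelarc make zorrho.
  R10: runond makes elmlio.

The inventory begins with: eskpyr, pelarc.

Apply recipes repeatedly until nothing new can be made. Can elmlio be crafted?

eskpyr and pelarc → venfal (R7).
Using R2, eskpyr, venfal, and pelarc make corsyl.
Using R5, eskpyr and corsyl make runond.
Using R10, runond makes elmlio.

Yes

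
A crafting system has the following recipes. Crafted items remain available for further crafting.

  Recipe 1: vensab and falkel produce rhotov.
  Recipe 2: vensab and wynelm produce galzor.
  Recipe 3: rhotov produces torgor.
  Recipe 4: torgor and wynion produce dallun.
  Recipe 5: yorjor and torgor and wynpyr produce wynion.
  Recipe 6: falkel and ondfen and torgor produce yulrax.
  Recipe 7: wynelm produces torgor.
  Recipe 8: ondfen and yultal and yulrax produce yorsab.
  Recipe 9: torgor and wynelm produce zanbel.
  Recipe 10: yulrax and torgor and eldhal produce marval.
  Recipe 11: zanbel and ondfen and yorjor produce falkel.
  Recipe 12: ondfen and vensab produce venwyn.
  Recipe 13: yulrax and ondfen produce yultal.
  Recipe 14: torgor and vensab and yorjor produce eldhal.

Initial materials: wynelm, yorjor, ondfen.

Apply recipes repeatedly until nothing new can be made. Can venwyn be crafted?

No

venwyn would need ondfen and vensab (Recipe 12), but vensab is never obtained.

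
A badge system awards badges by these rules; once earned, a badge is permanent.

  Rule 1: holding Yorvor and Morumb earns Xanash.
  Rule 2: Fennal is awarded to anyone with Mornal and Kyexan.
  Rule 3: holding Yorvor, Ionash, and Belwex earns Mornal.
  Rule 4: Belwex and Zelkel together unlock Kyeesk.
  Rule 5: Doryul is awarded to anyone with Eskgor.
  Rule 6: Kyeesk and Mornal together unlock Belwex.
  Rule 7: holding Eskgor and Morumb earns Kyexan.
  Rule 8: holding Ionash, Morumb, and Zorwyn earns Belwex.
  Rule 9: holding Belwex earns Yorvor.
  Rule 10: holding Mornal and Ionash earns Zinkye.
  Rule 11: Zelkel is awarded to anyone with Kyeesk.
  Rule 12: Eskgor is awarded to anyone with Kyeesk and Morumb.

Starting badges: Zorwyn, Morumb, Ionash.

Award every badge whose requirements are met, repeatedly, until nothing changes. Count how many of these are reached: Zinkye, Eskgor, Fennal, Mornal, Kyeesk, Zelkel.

With Ionash, Morumb, and Zorwyn, Belwex is earned (Rule 8).
With Belwex, Yorvor is earned (Rule 9).
With Yorvor, Ionash, and Belwex, Mornal is earned (Rule 3).
With Mornal and Ionash, Zinkye is earned (Rule 10).
Zinkye: reached.
Eskgor would need Kyeesk and Morumb (Rule 12), but Kyeesk is never earned.
Fennal would need Mornal and Kyexan (Rule 2), but Kyexan is never earned.
Mornal: reached.
Kyeesk would need Belwex and Zelkel (Rule 4), but Zelkel is never earned.
Zelkel would need Kyeesk (Rule 11), but Kyeesk is never earned.
Reached: Zinkye and Mornal — 2 of the 6.

2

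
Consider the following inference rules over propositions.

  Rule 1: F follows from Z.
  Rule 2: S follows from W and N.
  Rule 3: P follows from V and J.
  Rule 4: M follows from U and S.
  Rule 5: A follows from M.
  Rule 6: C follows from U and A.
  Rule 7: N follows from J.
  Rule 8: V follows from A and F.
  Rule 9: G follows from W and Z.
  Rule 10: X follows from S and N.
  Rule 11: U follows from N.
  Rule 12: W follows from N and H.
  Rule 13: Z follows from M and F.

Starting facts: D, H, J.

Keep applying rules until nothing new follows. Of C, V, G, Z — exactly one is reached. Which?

From J, Rule 7 gives N.
N holds, so U follows (Rule 11).
From N and H, Rule 12 gives W.
W and N hold, so S follows (Rule 2).
From U and S, Rule 4 gives M.
M holds, so A follows (Rule 5).
U and A hold, so C follows (Rule 6).
G would need W and Z (Rule 9), but Z is never established. V would need A and F (Rule 8), but F is never established. Z would need M and F (Rule 13), but F is never established.

C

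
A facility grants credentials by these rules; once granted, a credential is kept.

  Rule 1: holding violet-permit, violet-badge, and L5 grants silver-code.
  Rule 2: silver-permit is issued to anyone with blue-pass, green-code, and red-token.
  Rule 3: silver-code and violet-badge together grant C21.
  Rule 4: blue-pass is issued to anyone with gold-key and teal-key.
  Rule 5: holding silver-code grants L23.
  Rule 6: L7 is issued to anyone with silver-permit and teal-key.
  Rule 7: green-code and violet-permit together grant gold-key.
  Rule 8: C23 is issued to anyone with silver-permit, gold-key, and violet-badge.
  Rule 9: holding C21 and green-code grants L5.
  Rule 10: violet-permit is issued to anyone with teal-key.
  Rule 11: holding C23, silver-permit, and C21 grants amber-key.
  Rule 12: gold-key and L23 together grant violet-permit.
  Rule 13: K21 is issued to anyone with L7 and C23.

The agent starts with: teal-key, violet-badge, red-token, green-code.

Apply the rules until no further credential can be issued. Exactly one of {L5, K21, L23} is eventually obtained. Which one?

Holding teal-key grants violet-permit (Rule 10).
Holding green-code and violet-permit grants gold-key (Rule 7).
Holding gold-key and teal-key grants blue-pass (Rule 4).
Holding blue-pass, green-code, and red-token grants silver-permit (Rule 2).
Holding silver-permit, gold-key, and violet-badge grants C23 (Rule 8).
Holding silver-permit and teal-key grants L7 (Rule 6).
Holding L7 and C23 grants K21 (Rule 13).
L5 would need C21 and green-code (Rule 9), but C21 is never granted. L23 would need silver-code (Rule 5), but silver-code is never granted.

K21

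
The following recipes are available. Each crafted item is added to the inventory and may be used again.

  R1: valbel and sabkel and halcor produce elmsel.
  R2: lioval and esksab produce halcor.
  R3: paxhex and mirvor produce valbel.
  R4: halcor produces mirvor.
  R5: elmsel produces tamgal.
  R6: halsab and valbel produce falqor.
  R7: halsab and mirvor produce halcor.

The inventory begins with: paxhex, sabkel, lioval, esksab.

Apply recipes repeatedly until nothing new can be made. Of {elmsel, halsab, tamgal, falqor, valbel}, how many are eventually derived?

Using R2, lioval and esksab make halcor.
halcor → mirvor (R4).
paxhex and mirvor → valbel (R3).
valbel and sabkel and halcor → elmsel (R1).
elmsel → tamgal (R5).
elmsel: reached.
No rule produces halsab, and it is not given.
tamgal: reached.
falqor would need halsab and valbel (R6), but halsab is never obtained.
valbel: reached.
Reached: elmsel, tamgal, and valbel — 3 of the 5.

3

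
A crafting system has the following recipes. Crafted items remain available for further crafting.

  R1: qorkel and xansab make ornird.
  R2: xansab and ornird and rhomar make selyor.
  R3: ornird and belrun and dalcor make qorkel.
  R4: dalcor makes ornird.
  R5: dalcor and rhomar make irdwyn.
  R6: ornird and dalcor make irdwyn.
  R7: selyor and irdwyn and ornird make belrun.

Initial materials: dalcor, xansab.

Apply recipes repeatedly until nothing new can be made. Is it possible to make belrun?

belrun would need selyor, irdwyn, and ornird (R7), but selyor is never obtained.

No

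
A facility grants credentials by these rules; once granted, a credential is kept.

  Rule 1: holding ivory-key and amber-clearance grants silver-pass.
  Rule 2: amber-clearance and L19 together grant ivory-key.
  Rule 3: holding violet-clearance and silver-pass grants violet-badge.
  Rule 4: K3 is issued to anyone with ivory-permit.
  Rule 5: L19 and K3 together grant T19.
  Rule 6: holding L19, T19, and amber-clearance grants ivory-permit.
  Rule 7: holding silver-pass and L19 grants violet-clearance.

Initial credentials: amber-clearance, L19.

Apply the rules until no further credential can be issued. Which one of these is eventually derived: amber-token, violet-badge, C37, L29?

violet-badge

Holding amber-clearance and L19 grants ivory-key (Rule 2).
Holding ivory-key and amber-clearance grants silver-pass (Rule 1).
Holding silver-pass and L19 grants violet-clearance (Rule 7).
Holding violet-clearance and silver-pass grants violet-badge (Rule 3).
No rule produces C37, and it is not given. No rule produces L29, and it is not given. No rule produces amber-token, and it is not given.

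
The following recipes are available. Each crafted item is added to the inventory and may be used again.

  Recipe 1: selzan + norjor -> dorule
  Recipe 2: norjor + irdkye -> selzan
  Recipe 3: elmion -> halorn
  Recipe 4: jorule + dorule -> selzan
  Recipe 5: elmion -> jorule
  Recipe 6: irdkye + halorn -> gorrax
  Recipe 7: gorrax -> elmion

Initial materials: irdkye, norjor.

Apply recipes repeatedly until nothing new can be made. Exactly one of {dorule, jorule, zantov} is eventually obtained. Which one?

dorule

norjor + irdkye -> selzan (Recipe 2).
Using Recipe 1, selzan and norjor make dorule.
jorule would need elmion (Recipe 5), but elmion is never obtained. No rule produces zantov, and it is not given.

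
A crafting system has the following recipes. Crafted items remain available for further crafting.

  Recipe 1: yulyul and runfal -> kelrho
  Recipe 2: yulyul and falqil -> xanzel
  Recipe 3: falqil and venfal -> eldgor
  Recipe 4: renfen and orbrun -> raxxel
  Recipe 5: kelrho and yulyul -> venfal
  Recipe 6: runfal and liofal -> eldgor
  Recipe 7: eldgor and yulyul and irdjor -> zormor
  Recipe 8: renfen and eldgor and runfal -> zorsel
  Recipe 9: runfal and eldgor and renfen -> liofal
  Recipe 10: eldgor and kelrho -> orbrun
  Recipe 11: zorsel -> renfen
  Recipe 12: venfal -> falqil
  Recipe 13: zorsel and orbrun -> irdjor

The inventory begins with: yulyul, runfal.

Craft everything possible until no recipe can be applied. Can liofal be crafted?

No

liofal would need runfal, eldgor, and renfen (Recipe 9), but renfen is never obtained.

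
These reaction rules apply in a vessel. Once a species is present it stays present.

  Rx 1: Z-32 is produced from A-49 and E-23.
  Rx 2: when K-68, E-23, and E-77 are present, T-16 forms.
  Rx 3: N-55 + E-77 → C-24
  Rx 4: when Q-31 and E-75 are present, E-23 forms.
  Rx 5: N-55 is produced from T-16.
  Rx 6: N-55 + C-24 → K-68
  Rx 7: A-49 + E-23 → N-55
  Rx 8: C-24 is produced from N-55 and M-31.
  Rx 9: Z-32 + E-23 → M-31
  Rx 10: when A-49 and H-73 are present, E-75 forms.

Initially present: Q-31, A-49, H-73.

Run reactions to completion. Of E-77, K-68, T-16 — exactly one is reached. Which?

A-49 and H-73 present → E-75 forms (Rx 10).
Q-31 and E-75 present → E-23 forms (Rx 4).
A-49 and E-23 present → N-55 forms (Rx 7).
A-49 and E-23 present → Z-32 forms (Rx 1).
Z-32 and E-23 present → M-31 forms (Rx 9).
N-55 and M-31 present → C-24 forms (Rx 8).
N-55 and C-24 present → K-68 forms (Rx 6).
T-16 would need K-68, E-23, and E-77 (Rx 2), but E-77 never forms. No rule produces E-77, and it is not given.

K-68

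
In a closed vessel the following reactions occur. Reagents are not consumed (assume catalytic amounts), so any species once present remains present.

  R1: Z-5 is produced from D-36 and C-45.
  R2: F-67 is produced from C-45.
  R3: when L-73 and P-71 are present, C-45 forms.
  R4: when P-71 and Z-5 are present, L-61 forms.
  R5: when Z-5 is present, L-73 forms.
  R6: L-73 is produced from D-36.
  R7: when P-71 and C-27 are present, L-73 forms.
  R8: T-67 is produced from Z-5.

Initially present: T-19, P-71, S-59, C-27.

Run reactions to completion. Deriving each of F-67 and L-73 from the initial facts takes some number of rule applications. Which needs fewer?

L-73

L-73: P-71 and C-27 present → L-73 forms (R7). [1 rule application]
F-67: P-71 and C-27 present → L-73 forms (R7). L-73 and P-71 present → C-45 forms (R3). C-45 present → F-67 forms (R2). [3 rule applications]
L-73 needs fewer.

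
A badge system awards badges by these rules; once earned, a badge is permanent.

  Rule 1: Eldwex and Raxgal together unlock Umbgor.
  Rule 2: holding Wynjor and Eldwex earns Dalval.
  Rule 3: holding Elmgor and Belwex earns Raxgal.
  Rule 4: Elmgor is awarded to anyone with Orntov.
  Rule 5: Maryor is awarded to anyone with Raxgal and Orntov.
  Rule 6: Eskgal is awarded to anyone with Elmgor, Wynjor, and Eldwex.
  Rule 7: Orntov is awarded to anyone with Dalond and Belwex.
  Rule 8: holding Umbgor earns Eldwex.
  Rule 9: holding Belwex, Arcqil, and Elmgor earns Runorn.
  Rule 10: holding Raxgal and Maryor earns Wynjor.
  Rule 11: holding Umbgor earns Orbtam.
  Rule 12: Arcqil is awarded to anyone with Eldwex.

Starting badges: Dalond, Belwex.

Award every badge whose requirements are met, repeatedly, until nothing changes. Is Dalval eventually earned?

No

Dalval would need Wynjor and Eldwex (Rule 2), but Eldwex is never earned.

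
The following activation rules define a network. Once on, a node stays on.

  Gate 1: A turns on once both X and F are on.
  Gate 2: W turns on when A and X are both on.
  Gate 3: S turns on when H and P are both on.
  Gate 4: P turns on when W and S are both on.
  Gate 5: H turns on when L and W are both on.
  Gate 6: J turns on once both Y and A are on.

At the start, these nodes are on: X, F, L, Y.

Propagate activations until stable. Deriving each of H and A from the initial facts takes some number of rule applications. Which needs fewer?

A

A: X and F are on, so A turns on (Gate 1). [1 rule application]
H: Gate 1: X and F on → A on. A and X are on, so W turns on (Gate 2). Gate 5: L and W on → H on. [3 rule applications]
A needs fewer.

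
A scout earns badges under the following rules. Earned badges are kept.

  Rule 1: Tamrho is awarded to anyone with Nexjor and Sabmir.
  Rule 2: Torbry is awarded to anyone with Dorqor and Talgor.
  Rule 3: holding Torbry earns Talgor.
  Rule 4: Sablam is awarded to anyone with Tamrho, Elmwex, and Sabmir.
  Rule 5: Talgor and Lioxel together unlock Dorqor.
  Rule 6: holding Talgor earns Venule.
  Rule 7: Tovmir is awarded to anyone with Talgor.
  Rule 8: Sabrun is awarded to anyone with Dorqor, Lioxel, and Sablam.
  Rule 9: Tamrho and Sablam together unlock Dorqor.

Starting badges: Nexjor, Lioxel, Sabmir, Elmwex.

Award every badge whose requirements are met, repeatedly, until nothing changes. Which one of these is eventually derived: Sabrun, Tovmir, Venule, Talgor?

Sabrun

With Nexjor and Sabmir, Tamrho is earned (Rule 1).
With Tamrho, Elmwex, and Sabmir, Sablam is earned (Rule 4).
With Tamrho and Sablam, Dorqor is earned (Rule 9).
With Dorqor, Lioxel, and Sablam, Sabrun is earned (Rule 8).
Tovmir would need Talgor (Rule 7), but Talgor is never earned. Talgor would need Torbry (Rule 3), but Torbry is never earned. Venule would need Talgor (Rule 6), but Talgor is never earned.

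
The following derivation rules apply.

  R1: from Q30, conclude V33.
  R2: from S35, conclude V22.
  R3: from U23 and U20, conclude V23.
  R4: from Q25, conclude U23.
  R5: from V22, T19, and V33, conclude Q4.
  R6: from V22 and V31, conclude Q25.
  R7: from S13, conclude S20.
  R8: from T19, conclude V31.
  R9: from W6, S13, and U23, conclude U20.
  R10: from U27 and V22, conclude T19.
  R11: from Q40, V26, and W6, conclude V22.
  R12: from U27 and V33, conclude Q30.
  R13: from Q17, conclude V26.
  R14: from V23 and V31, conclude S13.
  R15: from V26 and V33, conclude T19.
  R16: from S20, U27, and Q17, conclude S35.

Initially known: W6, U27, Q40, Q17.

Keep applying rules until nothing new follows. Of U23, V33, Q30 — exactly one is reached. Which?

From Q17, R13 gives V26.
Q40, V26, and W6 hold, so V22 follows (R11).
U27 and V22 hold, so T19 follows (R10).
From T19, R8 gives V31.
From V22 and V31, R6 gives Q25.
From Q25, R4 gives U23.
Q30 would need U27 and V33 (R12), but V33 is never established. V33 would need Q30 (R1), but Q30 is never established.

U23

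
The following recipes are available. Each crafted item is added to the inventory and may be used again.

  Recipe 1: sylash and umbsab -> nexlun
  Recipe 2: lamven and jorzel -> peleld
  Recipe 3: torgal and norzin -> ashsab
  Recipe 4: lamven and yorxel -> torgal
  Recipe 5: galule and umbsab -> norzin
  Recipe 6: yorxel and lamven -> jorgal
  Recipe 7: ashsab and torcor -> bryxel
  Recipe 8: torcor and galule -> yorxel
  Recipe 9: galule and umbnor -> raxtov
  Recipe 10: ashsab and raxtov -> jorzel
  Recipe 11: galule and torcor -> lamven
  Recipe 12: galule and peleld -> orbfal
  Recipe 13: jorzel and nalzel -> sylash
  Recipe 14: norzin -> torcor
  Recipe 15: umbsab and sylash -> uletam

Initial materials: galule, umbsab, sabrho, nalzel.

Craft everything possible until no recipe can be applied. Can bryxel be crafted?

Yes

galule and umbsab -> norzin (Recipe 5).
norzin -> torcor (Recipe 14).
galule and torcor -> lamven (Recipe 11).
Using Recipe 8, torcor and galule make yorxel.
lamven and yorxel -> torgal (Recipe 4).
torgal and norzin -> ashsab (Recipe 3).
ashsab and torcor -> bryxel (Recipe 7).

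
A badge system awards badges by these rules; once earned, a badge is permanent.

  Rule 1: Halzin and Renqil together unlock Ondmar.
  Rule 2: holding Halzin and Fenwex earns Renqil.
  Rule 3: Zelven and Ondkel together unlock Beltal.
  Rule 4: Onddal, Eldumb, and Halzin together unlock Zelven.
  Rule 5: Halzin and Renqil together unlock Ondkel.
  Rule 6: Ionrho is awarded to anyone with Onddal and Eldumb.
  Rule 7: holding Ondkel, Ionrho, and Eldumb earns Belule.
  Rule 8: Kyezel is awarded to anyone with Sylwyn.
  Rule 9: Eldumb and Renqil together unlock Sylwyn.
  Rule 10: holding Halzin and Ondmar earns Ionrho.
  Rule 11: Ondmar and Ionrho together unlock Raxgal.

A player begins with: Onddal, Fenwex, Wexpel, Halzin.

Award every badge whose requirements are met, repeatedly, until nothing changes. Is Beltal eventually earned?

Beltal would need Zelven and Ondkel (Rule 3), but Zelven is never earned.

No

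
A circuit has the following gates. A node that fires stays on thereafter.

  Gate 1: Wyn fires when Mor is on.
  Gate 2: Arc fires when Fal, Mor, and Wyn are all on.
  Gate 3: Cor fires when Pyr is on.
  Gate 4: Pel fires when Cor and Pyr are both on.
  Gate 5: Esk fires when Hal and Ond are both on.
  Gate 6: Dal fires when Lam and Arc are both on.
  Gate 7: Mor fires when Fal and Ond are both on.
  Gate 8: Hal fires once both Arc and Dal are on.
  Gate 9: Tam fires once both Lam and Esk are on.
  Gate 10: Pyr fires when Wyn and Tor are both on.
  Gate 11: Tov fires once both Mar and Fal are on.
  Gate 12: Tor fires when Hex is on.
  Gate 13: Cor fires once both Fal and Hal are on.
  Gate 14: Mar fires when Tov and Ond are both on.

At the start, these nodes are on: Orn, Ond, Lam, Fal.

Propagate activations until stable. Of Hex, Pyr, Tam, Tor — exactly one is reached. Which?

Tam

Fal and Ond are on, so Mor fires (Gate 7).
Mor is on, so Wyn fires (Gate 1).
Fal, Mor, and Wyn are on, so Arc fires (Gate 2).
Lam and Arc are on, so Dal fires (Gate 6).
Arc and Dal are on, so Hal fires (Gate 8).
Hal and Ond are on, so Esk fires (Gate 5).
Lam and Esk are on, so Tam fires (Gate 9).
Pyr would need Wyn and Tor (Gate 10), but Tor never turns on. No rule produces Hex, and it is not given. Tor would need Hex (Gate 12), but Hex never turns on.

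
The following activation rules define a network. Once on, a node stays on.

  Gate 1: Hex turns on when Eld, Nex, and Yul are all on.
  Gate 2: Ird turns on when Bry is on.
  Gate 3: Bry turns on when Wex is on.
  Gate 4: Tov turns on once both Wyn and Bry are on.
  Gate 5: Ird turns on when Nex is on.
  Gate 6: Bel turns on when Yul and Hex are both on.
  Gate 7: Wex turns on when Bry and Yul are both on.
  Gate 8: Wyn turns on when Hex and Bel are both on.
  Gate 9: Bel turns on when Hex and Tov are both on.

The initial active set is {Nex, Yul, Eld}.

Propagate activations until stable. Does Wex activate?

No

Wex would need Bry and Yul (Gate 7), but Bry never turns on.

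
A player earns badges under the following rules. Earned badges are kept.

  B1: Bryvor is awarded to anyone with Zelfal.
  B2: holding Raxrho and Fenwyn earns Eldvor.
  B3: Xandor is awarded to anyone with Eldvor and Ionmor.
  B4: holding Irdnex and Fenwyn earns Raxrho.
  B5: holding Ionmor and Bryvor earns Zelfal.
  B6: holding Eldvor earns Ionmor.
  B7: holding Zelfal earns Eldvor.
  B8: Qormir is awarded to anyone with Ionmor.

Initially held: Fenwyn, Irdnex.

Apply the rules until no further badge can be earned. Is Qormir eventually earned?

With Irdnex and Fenwyn, Raxrho is earned (B4).
With Raxrho and Fenwyn, Eldvor is earned (B2).
With Eldvor, Ionmor is earned (B6).
With Ionmor, Qormir is earned (B8).

Yes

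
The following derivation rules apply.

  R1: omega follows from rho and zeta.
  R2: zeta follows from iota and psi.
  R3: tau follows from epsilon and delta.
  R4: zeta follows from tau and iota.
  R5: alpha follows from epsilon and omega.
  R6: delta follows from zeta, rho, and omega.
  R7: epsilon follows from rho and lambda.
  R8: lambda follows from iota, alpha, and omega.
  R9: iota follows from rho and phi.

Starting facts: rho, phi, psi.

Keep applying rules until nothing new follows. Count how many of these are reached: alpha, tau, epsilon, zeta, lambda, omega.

2

From rho and phi, R9 gives iota.
iota and psi hold, so zeta follows (R2).
From rho and zeta, R1 gives omega.
alpha would need epsilon and omega (R5), but epsilon is never established.
tau would need epsilon and delta (R3), but epsilon is never established.
epsilon would need rho and lambda (R7), but lambda is never established.
zeta: reached.
lambda would need iota, alpha, and omega (R8), but alpha is never established.
omega: reached.
Reached: zeta and omega — 2 of the 6.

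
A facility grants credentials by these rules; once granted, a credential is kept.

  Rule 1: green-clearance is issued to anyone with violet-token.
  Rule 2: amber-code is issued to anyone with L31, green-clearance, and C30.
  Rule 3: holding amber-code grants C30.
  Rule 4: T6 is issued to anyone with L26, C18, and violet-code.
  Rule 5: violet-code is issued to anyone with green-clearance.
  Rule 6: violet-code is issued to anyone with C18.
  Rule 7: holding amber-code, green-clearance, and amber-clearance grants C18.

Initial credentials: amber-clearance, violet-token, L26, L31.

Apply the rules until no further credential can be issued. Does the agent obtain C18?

C18 would need amber-code, green-clearance, and amber-clearance (Rule 7), but amber-code is never granted.

No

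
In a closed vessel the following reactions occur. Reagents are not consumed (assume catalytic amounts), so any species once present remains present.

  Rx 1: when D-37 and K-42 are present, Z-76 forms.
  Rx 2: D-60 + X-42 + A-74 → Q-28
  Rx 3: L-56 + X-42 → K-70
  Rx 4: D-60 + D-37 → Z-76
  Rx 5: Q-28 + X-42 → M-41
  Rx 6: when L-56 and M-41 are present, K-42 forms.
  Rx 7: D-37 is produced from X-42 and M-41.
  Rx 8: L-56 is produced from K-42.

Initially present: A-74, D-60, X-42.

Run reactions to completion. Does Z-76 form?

Yes

D-60, X-42, and A-74 present → Q-28 forms (Rx 2).
Q-28 and X-42 present → M-41 forms (Rx 5).
X-42 and M-41 present → D-37 forms (Rx 7).
D-60 and D-37 present → Z-76 forms (Rx 4).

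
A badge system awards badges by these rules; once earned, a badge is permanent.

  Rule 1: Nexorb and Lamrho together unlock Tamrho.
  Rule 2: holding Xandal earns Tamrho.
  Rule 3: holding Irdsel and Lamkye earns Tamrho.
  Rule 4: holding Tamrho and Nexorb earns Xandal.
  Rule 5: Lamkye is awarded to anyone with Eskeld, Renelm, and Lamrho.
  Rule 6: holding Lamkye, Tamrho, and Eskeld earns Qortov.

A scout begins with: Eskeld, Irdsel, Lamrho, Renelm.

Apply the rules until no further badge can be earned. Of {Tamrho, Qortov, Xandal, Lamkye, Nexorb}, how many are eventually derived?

3

With Eskeld, Renelm, and Lamrho, Lamkye is earned (Rule 5).
With Irdsel and Lamkye, Tamrho is earned (Rule 3).
With Lamkye, Tamrho, and Eskeld, Qortov is earned (Rule 6).
Tamrho: reached.
Qortov: reached.
Xandal would need Tamrho and Nexorb (Rule 4), but Nexorb is never earned.
Lamkye: reached.
No rule produces Nexorb, and it is not given.
Reached: Tamrho, Qortov, and Lamkye — 3 of the 5.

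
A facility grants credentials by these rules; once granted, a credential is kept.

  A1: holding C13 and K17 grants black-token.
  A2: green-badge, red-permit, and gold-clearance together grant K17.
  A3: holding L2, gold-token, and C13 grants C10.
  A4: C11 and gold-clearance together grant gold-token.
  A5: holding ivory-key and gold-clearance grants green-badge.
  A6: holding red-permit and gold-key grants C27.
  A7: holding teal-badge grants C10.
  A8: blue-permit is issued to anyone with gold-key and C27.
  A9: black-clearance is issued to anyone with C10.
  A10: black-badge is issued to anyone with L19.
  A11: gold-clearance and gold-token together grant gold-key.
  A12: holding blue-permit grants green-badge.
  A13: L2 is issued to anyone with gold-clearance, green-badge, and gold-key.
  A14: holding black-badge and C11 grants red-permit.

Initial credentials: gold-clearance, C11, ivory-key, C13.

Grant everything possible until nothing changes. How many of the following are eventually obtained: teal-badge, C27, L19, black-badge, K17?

No rule produces teal-badge, and it is not given.
C27 would need red-permit and gold-key (A6), but red-permit is never granted.
No rule produces L19, and it is not given.
black-badge would need L19 (A10), but L19 is never granted.
K17 would need green-badge, red-permit, and gold-clearance (A2), but red-permit is never granted.
None of the 5 are reached.

0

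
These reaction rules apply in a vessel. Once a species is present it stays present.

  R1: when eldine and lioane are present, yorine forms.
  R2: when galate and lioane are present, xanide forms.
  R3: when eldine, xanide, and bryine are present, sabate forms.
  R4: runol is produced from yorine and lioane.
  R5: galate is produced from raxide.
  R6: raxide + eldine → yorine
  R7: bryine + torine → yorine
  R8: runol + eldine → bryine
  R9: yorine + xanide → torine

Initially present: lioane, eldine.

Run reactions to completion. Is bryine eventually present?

eldine and lioane present → yorine forms (R1).
yorine and lioane present → runol forms (R4).
runol and eldine present → bryine forms (R8).

Yes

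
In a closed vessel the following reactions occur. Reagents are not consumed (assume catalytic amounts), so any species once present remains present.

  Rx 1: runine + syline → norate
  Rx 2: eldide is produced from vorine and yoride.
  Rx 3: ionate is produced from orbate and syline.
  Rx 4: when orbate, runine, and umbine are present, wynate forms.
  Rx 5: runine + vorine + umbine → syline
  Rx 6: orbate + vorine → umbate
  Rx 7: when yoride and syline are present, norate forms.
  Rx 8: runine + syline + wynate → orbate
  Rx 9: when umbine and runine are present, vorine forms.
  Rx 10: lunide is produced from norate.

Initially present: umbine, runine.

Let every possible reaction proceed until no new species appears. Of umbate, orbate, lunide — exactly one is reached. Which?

lunide

umbine and runine present → vorine forms (Rx 9).
runine, vorine, and umbine present → syline forms (Rx 5).
runine and syline present → norate forms (Rx 1).
norate present → lunide forms (Rx 10).
orbate would need runine, syline, and wynate (Rx 8), but wynate never forms. umbate would need orbate and vorine (Rx 6), but orbate never forms.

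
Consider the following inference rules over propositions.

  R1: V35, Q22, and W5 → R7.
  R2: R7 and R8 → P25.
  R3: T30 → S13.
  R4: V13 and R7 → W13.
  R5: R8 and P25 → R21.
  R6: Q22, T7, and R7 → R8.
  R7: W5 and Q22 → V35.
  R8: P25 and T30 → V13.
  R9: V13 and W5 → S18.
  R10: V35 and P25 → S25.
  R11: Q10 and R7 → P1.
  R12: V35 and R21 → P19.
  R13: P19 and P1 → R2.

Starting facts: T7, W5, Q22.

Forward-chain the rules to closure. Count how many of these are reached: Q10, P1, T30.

0

No rule produces Q10, and it is not given.
P1 would need Q10 and R7 (R11), but Q10 is never established.
No rule produces T30, and it is not given.
None of the 3 are reached.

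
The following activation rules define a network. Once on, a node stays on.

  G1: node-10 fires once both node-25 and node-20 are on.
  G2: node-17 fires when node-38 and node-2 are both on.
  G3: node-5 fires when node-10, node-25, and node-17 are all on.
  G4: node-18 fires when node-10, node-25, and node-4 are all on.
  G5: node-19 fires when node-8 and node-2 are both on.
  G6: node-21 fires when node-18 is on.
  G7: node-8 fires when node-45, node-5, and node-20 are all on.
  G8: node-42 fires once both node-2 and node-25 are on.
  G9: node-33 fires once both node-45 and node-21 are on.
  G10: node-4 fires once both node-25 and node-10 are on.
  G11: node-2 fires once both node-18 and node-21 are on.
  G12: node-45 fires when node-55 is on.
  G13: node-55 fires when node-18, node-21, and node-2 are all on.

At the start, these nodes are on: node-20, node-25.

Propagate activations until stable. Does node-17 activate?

No

node-17 would need node-38 and node-2 (G2), but node-38 never turns on.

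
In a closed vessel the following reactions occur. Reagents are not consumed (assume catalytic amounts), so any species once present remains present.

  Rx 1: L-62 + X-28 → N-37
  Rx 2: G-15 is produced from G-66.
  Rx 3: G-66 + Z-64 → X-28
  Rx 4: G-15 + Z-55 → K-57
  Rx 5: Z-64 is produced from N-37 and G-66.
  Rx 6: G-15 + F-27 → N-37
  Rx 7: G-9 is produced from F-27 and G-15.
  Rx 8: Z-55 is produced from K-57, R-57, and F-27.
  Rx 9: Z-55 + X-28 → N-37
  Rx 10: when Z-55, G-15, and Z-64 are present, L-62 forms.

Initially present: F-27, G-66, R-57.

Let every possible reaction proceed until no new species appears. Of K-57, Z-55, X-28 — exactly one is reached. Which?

G-66 present → G-15 forms (Rx 2).
G-15 and F-27 present → N-37 forms (Rx 6).
N-37 and G-66 present → Z-64 forms (Rx 5).
G-66 and Z-64 present → X-28 forms (Rx 3).
Z-55 would need K-57, R-57, and F-27 (Rx 8), but K-57 never forms. K-57 would need G-15 and Z-55 (Rx 4), but Z-55 never forms.

X-28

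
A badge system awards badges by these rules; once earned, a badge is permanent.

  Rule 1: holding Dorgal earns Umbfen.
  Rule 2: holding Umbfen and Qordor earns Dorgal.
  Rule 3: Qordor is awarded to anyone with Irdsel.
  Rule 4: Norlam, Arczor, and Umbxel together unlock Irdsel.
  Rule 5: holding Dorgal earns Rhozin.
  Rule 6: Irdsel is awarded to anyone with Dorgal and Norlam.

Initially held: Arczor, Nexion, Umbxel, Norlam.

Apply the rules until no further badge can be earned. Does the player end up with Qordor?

With Norlam, Arczor, and Umbxel, Irdsel is earned (Rule 4).
With Irdsel, Qordor is earned (Rule 3).

Yes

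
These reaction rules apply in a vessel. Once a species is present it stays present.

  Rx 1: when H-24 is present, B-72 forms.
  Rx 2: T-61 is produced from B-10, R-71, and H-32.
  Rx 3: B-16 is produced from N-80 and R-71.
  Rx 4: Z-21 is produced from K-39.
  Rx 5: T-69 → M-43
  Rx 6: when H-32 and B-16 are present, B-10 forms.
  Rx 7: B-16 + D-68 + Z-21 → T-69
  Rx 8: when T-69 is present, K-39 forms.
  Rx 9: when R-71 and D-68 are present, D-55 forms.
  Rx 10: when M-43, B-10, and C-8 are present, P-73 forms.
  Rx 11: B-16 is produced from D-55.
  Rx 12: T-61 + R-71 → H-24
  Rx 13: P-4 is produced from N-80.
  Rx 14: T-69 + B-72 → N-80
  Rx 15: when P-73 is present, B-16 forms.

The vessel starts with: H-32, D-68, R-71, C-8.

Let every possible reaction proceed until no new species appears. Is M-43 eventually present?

M-43 would need T-69 (Rx 5), but T-69 never forms.

No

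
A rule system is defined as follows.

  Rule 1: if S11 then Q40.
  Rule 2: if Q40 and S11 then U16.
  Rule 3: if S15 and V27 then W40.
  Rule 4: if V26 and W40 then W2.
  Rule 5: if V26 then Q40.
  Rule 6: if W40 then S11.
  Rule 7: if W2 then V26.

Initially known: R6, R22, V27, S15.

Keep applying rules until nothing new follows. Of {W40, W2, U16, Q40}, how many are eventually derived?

From S15 and V27, Rule 3 gives W40.
W40 holds, so S11 follows (Rule 6).
S11 holds, so Q40 follows (Rule 1).
Q40 and S11 hold, so U16 follows (Rule 2).
W40: reached.
W2 would need V26 and W40 (Rule 4), but V26 is never established.
U16: reached.
Q40: reached.
Reached: W40, U16, and Q40 — 3 of the 4.

3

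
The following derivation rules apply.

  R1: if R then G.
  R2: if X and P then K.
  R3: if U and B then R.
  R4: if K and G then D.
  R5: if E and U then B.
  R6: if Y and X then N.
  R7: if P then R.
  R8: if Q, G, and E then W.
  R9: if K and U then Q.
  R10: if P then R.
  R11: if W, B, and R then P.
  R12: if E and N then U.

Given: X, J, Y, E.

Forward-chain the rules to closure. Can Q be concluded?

Q would need K and U (R9), but K is never established.

No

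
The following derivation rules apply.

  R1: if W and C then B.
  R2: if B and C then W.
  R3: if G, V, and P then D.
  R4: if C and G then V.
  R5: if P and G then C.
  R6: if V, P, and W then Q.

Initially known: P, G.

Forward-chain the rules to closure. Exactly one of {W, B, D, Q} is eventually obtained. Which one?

D

From P and G, R5 gives C.
C and G hold, so V follows (R4).
G, V, and P hold, so D follows (R3).
B would need W and C (R1), but W is never established. W would need B and C (R2), but B is never established. Q would need V, P, and W (R6), but W is never established.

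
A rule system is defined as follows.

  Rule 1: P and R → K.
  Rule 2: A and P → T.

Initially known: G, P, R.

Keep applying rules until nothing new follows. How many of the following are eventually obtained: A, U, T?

No rule produces A, and it is not given.
No rule produces U, and it is not given.
T would need A and P (Rule 2), but A is never established.
None of the 3 are reached.

0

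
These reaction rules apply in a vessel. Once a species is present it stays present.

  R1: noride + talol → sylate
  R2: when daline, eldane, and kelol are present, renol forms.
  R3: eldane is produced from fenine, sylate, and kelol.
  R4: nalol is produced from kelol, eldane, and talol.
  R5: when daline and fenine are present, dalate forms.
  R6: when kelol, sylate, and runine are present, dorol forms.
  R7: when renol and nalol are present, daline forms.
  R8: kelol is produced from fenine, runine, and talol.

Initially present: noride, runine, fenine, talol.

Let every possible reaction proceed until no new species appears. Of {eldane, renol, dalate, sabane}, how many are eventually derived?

1

fenine, runine, and talol present → kelol forms (R8).
noride and talol present → sylate forms (R1).
fenine, sylate, and kelol present → eldane forms (R3).
eldane: reached.
renol would need daline, eldane, and kelol (R2), but daline never forms.
dalate would need daline and fenine (R5), but daline never forms.
No rule produces sabane, and it is not given.
Reached: eldane — 1 of the 4.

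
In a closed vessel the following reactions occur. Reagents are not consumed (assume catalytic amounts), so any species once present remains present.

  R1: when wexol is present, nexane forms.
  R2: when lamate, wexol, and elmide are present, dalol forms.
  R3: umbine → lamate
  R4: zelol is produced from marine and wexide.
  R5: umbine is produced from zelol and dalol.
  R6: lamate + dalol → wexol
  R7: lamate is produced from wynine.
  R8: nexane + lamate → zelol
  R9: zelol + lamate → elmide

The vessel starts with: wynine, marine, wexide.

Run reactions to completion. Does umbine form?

No

umbine would need zelol and dalol (R5), but dalol never forms.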